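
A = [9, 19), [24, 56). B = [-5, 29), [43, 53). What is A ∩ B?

[9, 19) overlaps B on [9, 19).
[24, 56) overlaps B on [24, 29), [43, 53).

[9, 19) ∪ [24, 29) ∪ [43, 53)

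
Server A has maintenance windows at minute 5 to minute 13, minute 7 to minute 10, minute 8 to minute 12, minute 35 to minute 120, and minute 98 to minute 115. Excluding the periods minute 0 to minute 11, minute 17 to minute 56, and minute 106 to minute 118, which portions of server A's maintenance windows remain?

A, merged: minute 5 to minute 13, minute 35 to minute 120.
minute 5 to minute 13 with B removed leaves minute 11 to minute 13.
minute 35 to minute 120 with B removed leaves minute 56 to minute 106, minute 118 to minute 120.

minute 11 to minute 13, minute 56 to minute 106, minute 118 to minute 120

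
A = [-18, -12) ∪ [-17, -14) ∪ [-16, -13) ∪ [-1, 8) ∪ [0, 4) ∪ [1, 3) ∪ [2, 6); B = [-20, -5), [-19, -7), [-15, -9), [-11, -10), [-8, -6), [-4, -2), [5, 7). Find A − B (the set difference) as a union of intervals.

A, merged: [-18, -12), [-1, 8).
B, merged: [-20, -5), [-4, -2), [5, 7).
[-18, -12) lies entirely inside B → drops out.
[-1, 8) with B removed leaves [-1, 5), [7, 8).

[-1, 5) ∪ [7, 8)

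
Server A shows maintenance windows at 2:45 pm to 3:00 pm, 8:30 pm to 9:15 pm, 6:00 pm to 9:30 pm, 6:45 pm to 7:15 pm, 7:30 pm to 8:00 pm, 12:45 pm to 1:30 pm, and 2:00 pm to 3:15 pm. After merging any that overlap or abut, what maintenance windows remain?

Sort by start: 12:45 pm–1:30 pm, 2:00 pm–3:15 pm, 2:45 pm–3:00 pm, 6:00 pm–9:30 pm, 6:45 pm–7:15 pm, 7:30 pm–8:00 pm, 8:30 pm–9:15 pm.
2:00 pm–3:15 pm is disjoint → start new block.
2:45 pm–3:00 pm overlaps/touches 2:00 pm–3:15 pm → extend to 2:00 pm–3:15 pm.
6:00 pm–9:30 pm is disjoint → start new block.
6:45 pm–7:15 pm overlaps/touches 6:00 pm–9:30 pm → extend to 6:00 pm–9:30 pm.
7:30 pm–8:00 pm overlaps/touches 6:00 pm–9:30 pm → extend to 6:00 pm–9:30 pm.
8:30 pm–9:15 pm overlaps/touches 6:00 pm–9:30 pm → extend to 6:00 pm–9:30 pm.

12:45 pm–1:30 pm, 2:00 pm–3:15 pm, 6:00 pm–9:30 pm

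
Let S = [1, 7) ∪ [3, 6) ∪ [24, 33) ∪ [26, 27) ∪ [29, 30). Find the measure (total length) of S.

Merged: [1, 7), [24, 33).
Lengths: 6 + 9 = 15.

15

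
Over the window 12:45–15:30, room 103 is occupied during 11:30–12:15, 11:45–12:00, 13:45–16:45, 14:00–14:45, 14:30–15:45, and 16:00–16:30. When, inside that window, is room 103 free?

The merged coverage is 11:30-12:15, 13:45-16:45.
Gaps within 12:45-15:30: 12:45-13:45.

12:45-13:45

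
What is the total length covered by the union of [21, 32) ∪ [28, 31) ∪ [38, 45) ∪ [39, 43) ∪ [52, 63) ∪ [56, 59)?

29

Merged: [21, 32), [38, 45), [52, 63).
Lengths: 11 + 7 + 11 = 29.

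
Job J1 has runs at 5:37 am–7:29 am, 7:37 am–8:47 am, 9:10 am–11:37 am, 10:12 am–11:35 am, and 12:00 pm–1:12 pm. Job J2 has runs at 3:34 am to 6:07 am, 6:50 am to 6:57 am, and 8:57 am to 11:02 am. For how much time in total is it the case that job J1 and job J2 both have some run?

2 h 29 min

A, merged: 5:37 am–7:29 am, 7:37 am–8:47 am, 9:10 am–11:37 am, 12:00 pm–1:12 pm.
A ∩ B = 5:37 am–6:07 am, 6:50 am–6:57 am, 9:10 am–11:02 am.
Total: 30 min + 7 min + 1 h 52 min = 2 h 29 min.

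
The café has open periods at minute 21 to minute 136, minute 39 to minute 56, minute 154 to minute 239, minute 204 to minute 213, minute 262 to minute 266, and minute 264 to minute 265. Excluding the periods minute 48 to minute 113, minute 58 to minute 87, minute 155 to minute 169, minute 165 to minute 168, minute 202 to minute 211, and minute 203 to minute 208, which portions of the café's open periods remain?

minute 21 to minute 48, minute 113 to minute 136, minute 154 to minute 155, minute 169 to minute 202, minute 211 to minute 239, minute 262 to minute 266

A, merged: minute 21 to minute 136, minute 154 to minute 239, minute 262 to minute 266.
B, merged: minute 48 to minute 113, minute 155 to minute 169, minute 202 to minute 211.
minute 21 to minute 136 \ B = minute 21 to minute 48, minute 113 to minute 136.
minute 154 to minute 239 \ B = minute 154 to minute 155, minute 169 to minute 202, minute 211 to minute 239.
minute 262 to minute 266: nothing removed.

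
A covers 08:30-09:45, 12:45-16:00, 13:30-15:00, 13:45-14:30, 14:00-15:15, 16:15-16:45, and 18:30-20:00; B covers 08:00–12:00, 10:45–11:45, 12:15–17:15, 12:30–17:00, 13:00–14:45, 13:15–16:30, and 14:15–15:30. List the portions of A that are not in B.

First set merges to 08:30–09:45, 12:45–16:00, 16:15–16:45, 18:30–20:00.
Second set merges to 08:00–12:00, 12:15–17:15.
08:30–09:45: entirely removed.
12:45–16:00: entirely removed.
16:15–16:45: entirely removed.
18:30–20:00: nothing removed.

18:30–20:00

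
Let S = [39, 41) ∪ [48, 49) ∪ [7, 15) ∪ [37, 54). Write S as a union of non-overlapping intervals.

[7, 15) ∪ [37, 54)

Sort by start: [7, 15), [37, 54), [39, 41), [48, 49).
[37, 54) is disjoint → start new block.
[39, 41) overlaps/touches [37, 54) → extend to [37, 54).
[48, 49) overlaps/touches [37, 54) → extend to [37, 54).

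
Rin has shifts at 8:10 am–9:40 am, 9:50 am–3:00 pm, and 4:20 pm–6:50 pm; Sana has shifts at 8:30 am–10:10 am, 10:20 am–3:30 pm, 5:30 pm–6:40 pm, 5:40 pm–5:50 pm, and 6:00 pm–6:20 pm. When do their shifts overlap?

8:30 am-9:40 am, 9:50 am-10:10 am, 10:20 am-3:00 pm, 5:30 pm-6:40 pm

B, merged: 8:30 am-10:10 am, 10:20 am-3:30 pm, 5:30 pm-6:40 pm.
8:10 am-9:40 am meets the second set on 8:30 am-9:40 am.
9:50 am-3:00 pm meets the second set on 9:50 am-10:10 am, 10:20 am-3:00 pm.
4:20 pm-6:50 pm meets the second set on 5:30 pm-6:40 pm.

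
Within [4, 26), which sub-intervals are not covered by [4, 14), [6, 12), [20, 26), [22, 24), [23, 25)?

[14, 20)

Covered (merged): [4, 14), [20, 26).
Uncovered inside [4, 26): [14, 20).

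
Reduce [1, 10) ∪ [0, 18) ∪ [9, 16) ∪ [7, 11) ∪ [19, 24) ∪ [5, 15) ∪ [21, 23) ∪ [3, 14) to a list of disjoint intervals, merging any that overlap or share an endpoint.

Sort by start: [0, 18), [1, 10), [3, 14), [5, 15), [7, 11), [9, 16), [19, 24), [21, 23).
[1, 10) overlaps/touches [0, 18) → extend to [0, 18).
[3, 14) overlaps/touches [0, 18) → extend to [0, 18).
[5, 15) overlaps/touches [0, 18) → extend to [0, 18).
[7, 11) overlaps/touches [0, 18) → extend to [0, 18).
[9, 16) overlaps/touches [0, 18) → extend to [0, 18).
[19, 24) is disjoint → start new block.
[21, 23) overlaps/touches [19, 24) → extend to [19, 24).

[0, 18) ∪ [19, 24)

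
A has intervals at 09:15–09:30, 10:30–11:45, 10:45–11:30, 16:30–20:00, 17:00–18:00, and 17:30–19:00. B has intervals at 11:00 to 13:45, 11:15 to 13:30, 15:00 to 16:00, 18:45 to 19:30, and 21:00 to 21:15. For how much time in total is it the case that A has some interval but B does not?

Merge the first list: 09:15–09:30, 10:30–11:45, 16:30–20:00.
Merge the second list: 11:00–13:45, 15:00–16:00, 18:45–19:30, 21:00–21:15.
A \ B = 09:15–09:30, 10:30–11:00, 16:30–18:45, 19:30–20:00.
Total: 15 min + 30 min + 2 h 15 min + 30 min = 3 h 30 min.

3 h 30 min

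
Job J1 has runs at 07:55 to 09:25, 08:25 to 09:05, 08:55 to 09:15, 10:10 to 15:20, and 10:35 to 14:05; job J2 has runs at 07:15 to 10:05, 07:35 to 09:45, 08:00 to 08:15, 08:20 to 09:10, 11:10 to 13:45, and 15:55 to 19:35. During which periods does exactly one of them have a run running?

07:15-07:55, 09:25-10:05, 10:10-11:10, 13:45-15:20, 15:55-19:35

First set merges to 07:55-09:25, 10:10-15:20.
Second set merges to 07:15-10:05, 11:10-13:45, 15:55-19:35.
A \ B = 10:10-11:10, 13:45-15:20.
B \ A = 07:15-07:55, 09:25-10:05, 15:55-19:35.
Union of the two gives the symmetric difference.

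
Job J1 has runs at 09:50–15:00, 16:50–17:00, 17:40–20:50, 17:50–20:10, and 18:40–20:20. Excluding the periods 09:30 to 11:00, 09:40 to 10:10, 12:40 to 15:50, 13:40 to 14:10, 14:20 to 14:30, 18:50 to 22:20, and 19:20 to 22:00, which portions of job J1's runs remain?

11:00–12:40, 16:50–17:00, 17:40–18:50

First set merges to 09:50–15:00, 16:50–17:00, 17:40–20:50.
Second set merges to 09:30–11:00, 12:40–15:50, 18:50–22:20.
09:50–15:00 minus B → 11:00–12:40.
16:50–17:00: no B overlap → unchanged.
17:40–20:50 minus B → 17:40–18:50.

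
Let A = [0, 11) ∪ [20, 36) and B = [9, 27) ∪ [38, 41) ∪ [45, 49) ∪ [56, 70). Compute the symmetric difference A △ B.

Only in the first: [0, 9), [27, 36).
Only in the second: [11, 20), [38, 41), [45, 49), [56, 70).
Together these are the periods covered by exactly one.

[0, 9) ∪ [11, 20) ∪ [27, 36) ∪ [38, 41) ∪ [45, 49) ∪ [56, 70)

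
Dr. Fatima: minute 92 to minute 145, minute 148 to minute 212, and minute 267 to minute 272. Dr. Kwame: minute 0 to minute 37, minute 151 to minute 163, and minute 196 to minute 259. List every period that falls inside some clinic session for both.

minute 151 to minute 163, minute 196 to minute 212

minute 92 to minute 145: no overlap with the second set.
minute 148 to minute 212 meets the second set on minute 151 to minute 163, minute 196 to minute 212.
minute 267 to minute 272: no overlap with the second set.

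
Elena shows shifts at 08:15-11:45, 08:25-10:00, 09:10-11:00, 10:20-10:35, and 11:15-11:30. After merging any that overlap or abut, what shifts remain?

08:15–11:45

08:25–10:00 overlaps/touches 08:15–11:45 → extend to 08:15–11:45.
09:10–11:00 overlaps/touches 08:15–11:45 → extend to 08:15–11:45.
10:20–10:35 overlaps/touches 08:15–11:45 → extend to 08:15–11:45.
11:15–11:30 overlaps/touches 08:15–11:45 → extend to 08:15–11:45.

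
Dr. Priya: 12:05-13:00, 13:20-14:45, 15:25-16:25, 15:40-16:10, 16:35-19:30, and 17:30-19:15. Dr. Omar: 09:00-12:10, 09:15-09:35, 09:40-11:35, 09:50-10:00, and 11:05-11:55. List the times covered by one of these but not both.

09:00-12:05, 12:10-13:00, 13:20-14:45, 15:25-16:25, 16:35-19:30

First set merges to 12:05-13:00, 13:20-14:45, 15:25-16:25, 16:35-19:30.
Second set merges to 09:00-12:10.
Only in the first: 12:10-13:00, 13:20-14:45, 15:25-16:25, 16:35-19:30.
Only in the second: 09:00-12:05.
Together these are the periods covered by exactly one.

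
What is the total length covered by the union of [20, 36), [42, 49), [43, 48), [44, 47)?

23

Merged: [20, 36), [42, 49).
Lengths: 16 + 7 = 23.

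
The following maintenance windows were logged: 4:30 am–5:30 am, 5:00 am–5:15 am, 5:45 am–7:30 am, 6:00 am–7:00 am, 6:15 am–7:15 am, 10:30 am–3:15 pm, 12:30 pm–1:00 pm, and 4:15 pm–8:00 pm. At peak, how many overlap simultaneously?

3

At 6:15 am, 3 of the intervals are simultaneously active.
No point has more.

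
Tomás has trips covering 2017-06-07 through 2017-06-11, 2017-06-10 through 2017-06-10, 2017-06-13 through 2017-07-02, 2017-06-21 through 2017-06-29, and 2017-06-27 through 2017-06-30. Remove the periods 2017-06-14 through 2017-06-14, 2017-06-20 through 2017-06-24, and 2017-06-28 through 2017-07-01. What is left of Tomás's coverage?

2017-06-07 through 2017-06-11, 2017-06-13 through 2017-06-13, 2017-06-15 through 2017-06-19, 2017-06-25 through 2017-06-27, 2017-07-02 through 2017-07-02

A, merged: 2017-06-07 through 2017-06-11, 2017-06-13 through 2017-07-02.
2017-06-07 through 2017-06-11 is untouched.
2017-06-13 through 2017-07-02 with B removed leaves 2017-06-13 through 2017-06-13, 2017-06-15 through 2017-06-19, 2017-06-25 through 2017-06-27, 2017-07-02 through 2017-07-02.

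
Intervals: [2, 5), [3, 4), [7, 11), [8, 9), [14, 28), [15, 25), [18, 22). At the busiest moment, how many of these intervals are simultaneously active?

Walk the sorted start/end points keeping a running depth.
The depth first hits 3 at 18.

3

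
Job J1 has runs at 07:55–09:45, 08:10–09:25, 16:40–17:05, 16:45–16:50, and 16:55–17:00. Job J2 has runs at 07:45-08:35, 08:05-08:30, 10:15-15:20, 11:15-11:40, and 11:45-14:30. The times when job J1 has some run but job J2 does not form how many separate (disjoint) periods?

2

Merge the first list: 07:55–09:45, 16:40–17:05.
Merge the second list: 07:45–08:35, 10:15–15:20.
A \ B = 08:35–09:45, 16:40–17:05.
That is 2 disjoint pieces.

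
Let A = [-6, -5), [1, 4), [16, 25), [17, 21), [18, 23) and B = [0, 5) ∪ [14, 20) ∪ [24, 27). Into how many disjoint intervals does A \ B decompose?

2

First set merges to [-6, -5), [1, 4), [16, 25).
A \ B = [-6, -5), [20, 24).
That is 2 disjoint pieces.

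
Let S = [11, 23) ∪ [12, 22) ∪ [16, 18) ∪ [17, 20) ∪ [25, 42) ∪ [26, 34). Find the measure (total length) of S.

29

Merged: [11, 23), [25, 42).
Lengths: 12 + 17 = 29.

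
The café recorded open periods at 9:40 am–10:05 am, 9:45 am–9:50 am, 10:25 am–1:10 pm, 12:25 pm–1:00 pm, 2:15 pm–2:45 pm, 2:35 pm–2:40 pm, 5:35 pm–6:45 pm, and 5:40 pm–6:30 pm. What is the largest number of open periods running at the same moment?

2

Sweep endpoints in order; track running count of active intervals.
Peak of 2 reached at 9:45 am.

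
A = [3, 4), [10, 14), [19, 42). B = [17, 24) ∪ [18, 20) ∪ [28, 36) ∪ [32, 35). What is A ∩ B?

[19, 24) ∪ [28, 36)

Second set merges to [17, 24), [28, 36).
[3, 4) falls entirely outside B.
[10, 14) falls entirely outside B.
[19, 42) overlaps B on [19, 24), [28, 36).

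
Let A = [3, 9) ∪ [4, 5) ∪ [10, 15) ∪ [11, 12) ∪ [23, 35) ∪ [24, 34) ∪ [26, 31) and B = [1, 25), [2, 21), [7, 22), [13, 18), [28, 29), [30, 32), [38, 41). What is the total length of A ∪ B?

37

A, merged: [3, 9), [10, 15), [23, 35).
B, merged: [1, 25), [28, 29), [30, 32), [38, 41).
A ∪ B = [1, 35), [38, 41).
Total: 34 + 3 = 37.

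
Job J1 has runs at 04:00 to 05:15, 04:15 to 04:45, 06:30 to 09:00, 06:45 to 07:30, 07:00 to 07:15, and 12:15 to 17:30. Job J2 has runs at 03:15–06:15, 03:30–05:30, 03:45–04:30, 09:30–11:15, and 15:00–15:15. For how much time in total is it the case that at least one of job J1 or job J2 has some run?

12 h 30 min

A, merged: 04:00-05:15, 06:30-09:00, 12:15-17:30.
B, merged: 03:15-06:15, 09:30-11:15, 15:00-15:15.
A ∪ B = 03:15-06:15, 06:30-09:00, 09:30-11:15, 12:15-17:30.
Total: 3 h + 2 h 30 min + 1 h 45 min + 5 h 15 min = 12 h 30 min.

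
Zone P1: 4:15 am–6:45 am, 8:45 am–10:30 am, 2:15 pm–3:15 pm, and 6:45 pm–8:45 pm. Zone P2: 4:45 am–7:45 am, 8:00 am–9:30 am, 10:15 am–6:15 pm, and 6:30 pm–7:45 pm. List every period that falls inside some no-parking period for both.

4:15 am–6:45 am overlaps B on 4:45 am–6:45 am.
8:45 am–10:30 am overlaps B on 8:45 am–9:30 am, 10:15 am–10:30 am.
2:15 pm–3:15 pm overlaps B on 2:15 pm–3:15 pm.
6:45 pm–8:45 pm overlaps B on 6:45 pm–7:45 pm.

4:45 am–6:45 am, 8:45 am–9:30 am, 10:15 am–10:30 am, 2:15 pm–3:15 pm, 6:45 pm–7:45 pm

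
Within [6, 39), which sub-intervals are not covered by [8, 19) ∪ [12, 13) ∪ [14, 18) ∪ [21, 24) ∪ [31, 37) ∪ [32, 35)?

[6, 8) ∪ [19, 21) ∪ [24, 31) ∪ [37, 39)

The merged coverage is [8, 19), [21, 24), [31, 37).
Uncovered inside [6, 39): [6, 8), [19, 21), [24, 31), [37, 39).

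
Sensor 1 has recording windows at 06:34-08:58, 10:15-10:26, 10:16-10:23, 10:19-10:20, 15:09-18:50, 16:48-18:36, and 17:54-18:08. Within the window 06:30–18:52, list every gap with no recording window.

Covered (merged): 06:34-08:58, 10:15-10:26, 15:09-18:50.
Gaps within 06:30-18:52: 06:30-06:34, 08:58-10:15, 10:26-15:09, 18:50-18:52.

06:30-06:34, 08:58-10:15, 10:26-15:09, 18:50-18:52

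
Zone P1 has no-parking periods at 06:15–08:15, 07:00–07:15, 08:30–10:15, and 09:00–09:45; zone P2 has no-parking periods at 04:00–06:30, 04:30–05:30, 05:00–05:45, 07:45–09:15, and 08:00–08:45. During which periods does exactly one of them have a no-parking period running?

04:00-06:15, 06:30-07:45, 08:15-08:30, 09:15-10:15

First set merges to 06:15-08:15, 08:30-10:15.
Second set merges to 04:00-06:30, 07:45-09:15.
Only in the first: 06:30-07:45, 09:15-10:15.
Only in the second: 04:00-06:15, 08:15-08:30.
Together these are the periods covered by exactly one.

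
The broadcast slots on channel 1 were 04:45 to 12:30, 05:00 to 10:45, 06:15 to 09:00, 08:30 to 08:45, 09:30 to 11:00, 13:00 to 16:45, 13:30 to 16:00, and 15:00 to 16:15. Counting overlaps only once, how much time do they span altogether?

Merged: 04:45-12:30, 13:00-16:45.
Lengths: 7 h 45 min + 3 h 45 min = 11 h 30 min.

11 h 30 min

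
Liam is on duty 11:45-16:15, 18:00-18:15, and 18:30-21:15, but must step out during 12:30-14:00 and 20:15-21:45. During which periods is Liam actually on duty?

11:45-16:15 with B removed leaves 11:45-12:30, 14:00-16:15.
18:00-18:15 is untouched.
18:30-21:15 with B removed leaves 18:30-20:15.

11:45-12:30, 14:00-16:15, 18:00-18:15, 18:30-20:15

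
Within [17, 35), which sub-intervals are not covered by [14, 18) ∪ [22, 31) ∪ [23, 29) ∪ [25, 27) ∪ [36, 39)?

The merged coverage is [14, 18), [22, 31), [36, 39).
Uncovered inside [17, 35): [18, 22), [31, 35).

[18, 22) ∪ [31, 35)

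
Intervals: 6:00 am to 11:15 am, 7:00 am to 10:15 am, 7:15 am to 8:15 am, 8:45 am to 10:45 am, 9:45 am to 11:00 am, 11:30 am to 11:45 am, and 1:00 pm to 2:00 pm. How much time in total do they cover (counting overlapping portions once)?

6 h 30 min

Merged: 6:00 am–11:15 am, 11:30 am–11:45 am, 1:00 pm–2:00 pm.
Lengths: 5 h 15 min + 15 min + 1 h = 6 h 30 min.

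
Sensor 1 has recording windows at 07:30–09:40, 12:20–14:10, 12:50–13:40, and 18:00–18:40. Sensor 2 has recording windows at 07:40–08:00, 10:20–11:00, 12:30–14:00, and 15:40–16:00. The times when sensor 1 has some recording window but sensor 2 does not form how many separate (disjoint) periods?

5

Merge the first list: 07:30–09:40, 12:20–14:10, 18:00–18:40.
A \ B = 07:30–07:40, 08:00–09:40, 12:20–12:30, 14:00–14:10, 18:00–18:40.
That is 5 disjoint pieces.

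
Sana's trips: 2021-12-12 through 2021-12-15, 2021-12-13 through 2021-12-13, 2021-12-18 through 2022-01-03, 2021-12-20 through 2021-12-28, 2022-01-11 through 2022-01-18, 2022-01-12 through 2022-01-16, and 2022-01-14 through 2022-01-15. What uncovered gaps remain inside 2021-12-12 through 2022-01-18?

Covered (merged): 2021-12-12 through 2021-12-15, 2021-12-18 through 2022-01-03, 2022-01-11 through 2022-01-18.
Gaps within 2021-12-12 through 2022-01-18: 2021-12-16 through 2021-12-17, 2022-01-04 through 2022-01-10.

2021-12-16 through 2021-12-17, 2022-01-04 through 2022-01-10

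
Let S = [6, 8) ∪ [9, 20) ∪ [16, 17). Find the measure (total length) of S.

13

Merged: [6, 8), [9, 20).
Lengths: 2 + 11 = 13.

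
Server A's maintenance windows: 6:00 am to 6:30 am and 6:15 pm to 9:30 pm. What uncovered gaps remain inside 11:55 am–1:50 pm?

After merging, the occupied span is 6:00 am–6:30 am, 6:15 pm–9:30 pm.
Uncovered inside 11:55 am–1:50 pm: 11:55 am–1:50 pm.

11:55 am–1:50 pm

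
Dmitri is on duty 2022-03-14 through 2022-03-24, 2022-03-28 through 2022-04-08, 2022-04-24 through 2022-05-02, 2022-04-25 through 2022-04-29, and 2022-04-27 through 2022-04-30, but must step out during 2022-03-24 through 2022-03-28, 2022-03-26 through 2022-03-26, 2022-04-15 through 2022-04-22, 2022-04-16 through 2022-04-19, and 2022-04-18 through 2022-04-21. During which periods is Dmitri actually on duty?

A, merged: 2022-03-14 through 2022-03-24, 2022-03-28 through 2022-04-08, 2022-04-24 through 2022-05-02.
B, merged: 2022-03-24 through 2022-03-28, 2022-04-15 through 2022-04-22.
2022-03-14 through 2022-03-24 with B removed leaves 2022-03-14 through 2022-03-23.
2022-03-28 through 2022-04-08 with B removed leaves 2022-03-29 through 2022-04-08.
2022-04-24 through 2022-05-02 is untouched.

2022-03-14 through 2022-03-23, 2022-03-29 through 2022-04-08, 2022-04-24 through 2022-05-02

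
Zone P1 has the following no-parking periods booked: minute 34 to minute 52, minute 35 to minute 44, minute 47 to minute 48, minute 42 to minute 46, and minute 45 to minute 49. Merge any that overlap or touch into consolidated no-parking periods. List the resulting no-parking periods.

Sort by start: minute 34 to minute 52, minute 35 to minute 44, minute 42 to minute 46, minute 45 to minute 49, minute 47 to minute 48.
minute 35 to minute 44 overlaps/touches minute 34 to minute 52 → extend to minute 34 to minute 52.
minute 42 to minute 46 overlaps/touches minute 34 to minute 52 → extend to minute 34 to minute 52.
minute 45 to minute 49 overlaps/touches minute 34 to minute 52 → extend to minute 34 to minute 52.
minute 47 to minute 48 overlaps/touches minute 34 to minute 52 → extend to minute 34 to minute 52.

minute 34 to minute 52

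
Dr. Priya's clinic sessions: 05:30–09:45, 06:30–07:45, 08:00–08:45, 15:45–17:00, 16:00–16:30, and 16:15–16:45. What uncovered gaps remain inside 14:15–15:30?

After merging, the occupied span is 05:30–09:45, 15:45–17:00.
Gaps within 14:15–15:30: 14:15–15:30.

14:15–15:30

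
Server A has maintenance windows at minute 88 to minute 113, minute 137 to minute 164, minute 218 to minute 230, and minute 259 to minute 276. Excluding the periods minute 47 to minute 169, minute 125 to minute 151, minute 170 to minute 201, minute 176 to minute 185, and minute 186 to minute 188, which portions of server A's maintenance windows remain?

minute 218 to minute 230, minute 259 to minute 276

Merge the second list: minute 47 to minute 169, minute 170 to minute 201.
minute 88 to minute 113 lies entirely inside B → drops out.
minute 137 to minute 164 lies entirely inside B → drops out.
minute 218 to minute 230 is untouched.
minute 259 to minute 276 is untouched.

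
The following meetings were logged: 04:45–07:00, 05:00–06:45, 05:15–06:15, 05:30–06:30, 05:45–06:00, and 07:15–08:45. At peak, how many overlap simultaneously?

Walk the sorted start/end points keeping a running depth.
The depth first hits 5 at 05:45.

5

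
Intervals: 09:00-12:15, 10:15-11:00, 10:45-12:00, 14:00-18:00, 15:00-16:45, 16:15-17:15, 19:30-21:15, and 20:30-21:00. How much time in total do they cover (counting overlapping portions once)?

Merged: 09:00-12:15, 14:00-18:00, 19:30-21:15.
Lengths: 3 h 15 min + 4 h + 1 h 45 min = 9 h.

9 h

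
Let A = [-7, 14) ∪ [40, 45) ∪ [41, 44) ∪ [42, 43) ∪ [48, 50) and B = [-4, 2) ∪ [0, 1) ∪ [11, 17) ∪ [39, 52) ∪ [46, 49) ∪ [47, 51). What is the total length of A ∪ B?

37

First set merges to [-7, 14), [40, 45), [48, 50).
Second set merges to [-4, 2), [11, 17), [39, 52).
A ∪ B = [-7, 17), [39, 52).
Total: 24 + 13 = 37.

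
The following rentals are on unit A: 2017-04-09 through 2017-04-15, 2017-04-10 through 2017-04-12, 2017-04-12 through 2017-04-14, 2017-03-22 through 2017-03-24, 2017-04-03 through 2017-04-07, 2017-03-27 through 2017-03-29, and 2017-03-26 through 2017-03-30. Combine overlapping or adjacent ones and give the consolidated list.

2017-03-22 through 2017-03-24, 2017-03-26 through 2017-03-30, 2017-04-03 through 2017-04-07, 2017-04-09 through 2017-04-15

Sort by start: 2017-03-22 through 2017-03-24, 2017-03-26 through 2017-03-30, 2017-03-27 through 2017-03-29, 2017-04-03 through 2017-04-07, 2017-04-09 through 2017-04-15, 2017-04-10 through 2017-04-12, 2017-04-12 through 2017-04-14.
2017-03-26 through 2017-03-30 is disjoint → start new block.
2017-03-27 through 2017-03-29 overlaps/touches 2017-03-26 through 2017-03-30 → extend to 2017-03-26 through 2017-03-30.
2017-04-03 through 2017-04-07 is disjoint → start new block.
2017-04-09 through 2017-04-15 is disjoint → start new block.
2017-04-10 through 2017-04-12 overlaps/touches 2017-04-09 through 2017-04-15 → extend to 2017-04-09 through 2017-04-15.
2017-04-12 through 2017-04-14 overlaps/touches 2017-04-09 through 2017-04-15 → extend to 2017-04-09 through 2017-04-15.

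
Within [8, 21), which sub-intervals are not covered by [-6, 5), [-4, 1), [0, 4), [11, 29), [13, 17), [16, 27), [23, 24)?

Covered (merged): [-6, 5), [11, 29).
Uncovered inside [8, 21): [8, 11).

[8, 11)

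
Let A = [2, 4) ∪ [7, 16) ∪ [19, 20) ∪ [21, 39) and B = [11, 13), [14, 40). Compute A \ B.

[2, 4) ∪ [7, 11) ∪ [13, 14)

[2, 4): no B overlap → unchanged.
[7, 16) minus B → [7, 11), [13, 14).
[19, 20): fully covered by B → removed.
[21, 39): fully covered by B → removed.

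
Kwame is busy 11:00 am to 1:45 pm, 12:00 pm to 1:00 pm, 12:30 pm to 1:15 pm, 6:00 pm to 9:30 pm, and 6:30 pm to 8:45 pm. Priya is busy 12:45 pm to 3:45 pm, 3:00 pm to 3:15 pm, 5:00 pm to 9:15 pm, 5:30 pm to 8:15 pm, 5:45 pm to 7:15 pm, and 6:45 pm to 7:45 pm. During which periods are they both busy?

A, merged: 11:00 am–1:45 pm, 6:00 pm–9:30 pm.
B, merged: 12:45 pm–3:45 pm, 5:00 pm–9:15 pm.
11:00 am–1:45 pm overlaps B on 12:45 pm–1:45 pm.
6:00 pm–9:30 pm overlaps B on 6:00 pm–9:15 pm.

12:45 pm–1:45 pm, 6:00 pm–9:15 pm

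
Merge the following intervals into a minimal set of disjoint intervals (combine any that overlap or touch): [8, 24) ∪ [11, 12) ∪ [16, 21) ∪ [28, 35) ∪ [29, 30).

[8, 24) ∪ [28, 35)

[11, 12) overlaps/touches [8, 24) → extend to [8, 24).
[16, 21) overlaps/touches [8, 24) → extend to [8, 24).
[28, 35) is disjoint → start new block.
[29, 30) overlaps/touches [28, 35) → extend to [28, 35).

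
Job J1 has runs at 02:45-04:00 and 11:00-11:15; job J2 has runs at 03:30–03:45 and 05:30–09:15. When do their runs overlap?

02:45–04:00 ∩ B → 03:30–03:45.
11:00–11:15 meets no B interval.

03:30–03:45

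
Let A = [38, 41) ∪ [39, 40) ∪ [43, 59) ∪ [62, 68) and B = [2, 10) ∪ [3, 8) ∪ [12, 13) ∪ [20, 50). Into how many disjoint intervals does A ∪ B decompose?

Merge the first list: [38, 41), [43, 59), [62, 68).
Merge the second list: [2, 10), [12, 13), [20, 50).
A ∪ B = [2, 10), [12, 13), [20, 59), [62, 68).
That is 4 disjoint pieces.

4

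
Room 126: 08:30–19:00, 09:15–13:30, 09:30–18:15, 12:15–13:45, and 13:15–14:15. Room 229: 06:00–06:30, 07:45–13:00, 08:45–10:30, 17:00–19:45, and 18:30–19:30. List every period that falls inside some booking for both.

08:30–13:00, 17:00–19:00

First set merges to 08:30–19:00.
Second set merges to 06:00–06:30, 07:45–13:00, 17:00–19:45.
08:30–19:00 overlaps B on 08:30–13:00, 17:00–19:00.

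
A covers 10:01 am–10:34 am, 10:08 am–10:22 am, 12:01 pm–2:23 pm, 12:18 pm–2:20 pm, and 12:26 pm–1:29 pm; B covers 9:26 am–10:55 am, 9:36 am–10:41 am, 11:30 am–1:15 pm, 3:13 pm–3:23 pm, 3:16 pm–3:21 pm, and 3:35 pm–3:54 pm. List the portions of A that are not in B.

1:15 pm–2:23 pm

A, merged: 10:01 am–10:34 am, 12:01 pm–2:23 pm.
B, merged: 9:26 am–10:55 am, 11:30 am–1:15 pm, 3:13 pm–3:23 pm, 3:35 pm–3:54 pm.
10:01 am–10:34 am: entirely removed.
12:01 pm–2:23 pm \ B = 1:15 pm–2:23 pm.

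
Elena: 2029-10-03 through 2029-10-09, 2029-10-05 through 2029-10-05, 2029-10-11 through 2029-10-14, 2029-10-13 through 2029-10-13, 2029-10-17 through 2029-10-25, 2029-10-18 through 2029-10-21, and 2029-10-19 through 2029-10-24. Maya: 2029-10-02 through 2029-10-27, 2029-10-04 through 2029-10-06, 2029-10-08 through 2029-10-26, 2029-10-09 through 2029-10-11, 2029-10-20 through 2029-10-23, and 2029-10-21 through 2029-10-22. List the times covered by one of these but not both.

Merge the first list: 2029-10-03 through 2029-10-09, 2029-10-11 through 2029-10-14, 2029-10-17 through 2029-10-25.
Merge the second list: 2029-10-02 through 2029-10-27.
A but not B: none.
B but not A: 2029-10-02 through 2029-10-02, 2029-10-10 through 2029-10-10, 2029-10-15 through 2029-10-16, 2029-10-26 through 2029-10-27.
Combining gives A △ B.

2029-10-02 through 2029-10-02, 2029-10-10 through 2029-10-10, 2029-10-15 through 2029-10-16, 2029-10-26 through 2029-10-27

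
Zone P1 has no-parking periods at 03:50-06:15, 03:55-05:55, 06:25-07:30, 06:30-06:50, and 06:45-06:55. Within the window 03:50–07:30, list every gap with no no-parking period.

06:15–06:25

The merged coverage is 03:50–06:15, 06:25–07:30.
Gaps within 03:50–07:30: 06:15–06:25.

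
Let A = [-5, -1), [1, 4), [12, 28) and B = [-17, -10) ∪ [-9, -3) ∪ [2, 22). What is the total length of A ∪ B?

42

A ∪ B = [-17, -10), [-9, -1), [1, 28).
Total: 7 + 8 + 27 = 42.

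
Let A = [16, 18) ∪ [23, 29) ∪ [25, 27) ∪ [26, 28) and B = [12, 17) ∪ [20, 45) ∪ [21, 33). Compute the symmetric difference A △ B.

A, merged: [16, 18), [23, 29).
B, merged: [12, 17), [20, 45).
A \ B = [17, 18).
B \ A = [12, 16), [20, 23), [29, 45).
Union of the two gives the symmetric difference.

[12, 16) ∪ [17, 18) ∪ [20, 23) ∪ [29, 45)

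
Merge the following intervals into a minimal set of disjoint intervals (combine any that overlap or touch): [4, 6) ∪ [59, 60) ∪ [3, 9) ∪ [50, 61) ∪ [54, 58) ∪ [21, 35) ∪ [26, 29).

Sort by start: [3, 9), [4, 6), [21, 35), [26, 29), [50, 61), [54, 58), [59, 60).
[4, 6) overlaps/touches [3, 9) → extend to [3, 9).
[21, 35) is disjoint → start new block.
[26, 29) overlaps/touches [21, 35) → extend to [21, 35).
[50, 61) is disjoint → start new block.
[54, 58) overlaps/touches [50, 61) → extend to [50, 61).
[59, 60) overlaps/touches [50, 61) → extend to [50, 61).

[3, 9) ∪ [21, 35) ∪ [50, 61)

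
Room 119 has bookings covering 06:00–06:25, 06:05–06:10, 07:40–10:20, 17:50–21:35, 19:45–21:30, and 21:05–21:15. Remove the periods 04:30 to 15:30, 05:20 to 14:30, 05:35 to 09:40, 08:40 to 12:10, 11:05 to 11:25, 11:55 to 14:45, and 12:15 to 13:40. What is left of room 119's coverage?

First set merges to 06:00–06:25, 07:40–10:20, 17:50–21:35.
Second set merges to 04:30–15:30.
06:00–06:25: entirely removed.
07:40–10:20: entirely removed.
17:50–21:35: nothing removed.

17:50–21:35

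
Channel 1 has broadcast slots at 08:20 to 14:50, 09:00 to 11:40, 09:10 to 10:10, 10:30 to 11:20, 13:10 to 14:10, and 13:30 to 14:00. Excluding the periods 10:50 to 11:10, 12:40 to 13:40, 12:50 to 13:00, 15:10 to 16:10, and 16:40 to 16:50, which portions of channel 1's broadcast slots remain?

08:20-10:50, 11:10-12:40, 13:40-14:50

First set merges to 08:20-14:50.
Second set merges to 10:50-11:10, 12:40-13:40, 15:10-16:10, 16:40-16:50.
08:20-14:50 with B removed leaves 08:20-10:50, 11:10-12:40, 13:40-14:50.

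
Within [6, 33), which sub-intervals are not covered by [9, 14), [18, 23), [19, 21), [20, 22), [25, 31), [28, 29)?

The merged coverage is [9, 14), [18, 23), [25, 31).
Complement within [6, 33): [6, 9), [14, 18), [23, 25), [31, 33).

[6, 9) ∪ [14, 18) ∪ [23, 25) ∪ [31, 33)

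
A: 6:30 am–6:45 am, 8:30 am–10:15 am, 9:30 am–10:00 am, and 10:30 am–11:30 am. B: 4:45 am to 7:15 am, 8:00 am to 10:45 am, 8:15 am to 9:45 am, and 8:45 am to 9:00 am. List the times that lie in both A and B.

First set merges to 6:30 am-6:45 am, 8:30 am-10:15 am, 10:30 am-11:30 am.
Second set merges to 4:45 am-7:15 am, 8:00 am-10:45 am.
6:30 am-6:45 am ∩ B → 6:30 am-6:45 am.
8:30 am-10:15 am ∩ B → 8:30 am-10:15 am.
10:30 am-11:30 am ∩ B → 10:30 am-10:45 am.

6:30 am-6:45 am, 8:30 am-10:15 am, 10:30 am-10:45 am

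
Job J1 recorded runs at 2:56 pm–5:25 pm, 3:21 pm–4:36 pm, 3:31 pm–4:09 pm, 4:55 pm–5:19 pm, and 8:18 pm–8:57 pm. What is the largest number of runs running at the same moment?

Sweep endpoints in order; track running count of active intervals.
Peak of 3 reached at 3:31 pm.

3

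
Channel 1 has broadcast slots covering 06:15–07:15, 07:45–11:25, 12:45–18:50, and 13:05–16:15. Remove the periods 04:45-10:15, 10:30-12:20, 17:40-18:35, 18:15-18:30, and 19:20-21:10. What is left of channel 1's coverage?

10:15–10:30, 12:45–17:40, 18:35–18:50

Merge the first list: 06:15–07:15, 07:45–11:25, 12:45–18:50.
Merge the second list: 04:45–10:15, 10:30–12:20, 17:40–18:35, 19:20–21:10.
06:15–07:15: entirely removed.
07:45–11:25 \ B = 10:15–10:30.
12:45–18:50 \ B = 12:45–17:40, 18:35–18:50.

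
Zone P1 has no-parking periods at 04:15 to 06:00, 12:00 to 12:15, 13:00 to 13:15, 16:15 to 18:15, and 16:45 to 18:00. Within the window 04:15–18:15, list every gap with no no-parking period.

The merged coverage is 04:15-06:00, 12:00-12:15, 13:00-13:15, 16:15-18:15.
Complement within 04:15-18:15: 06:00-12:00, 12:15-13:00, 13:15-16:15.

06:00-12:00, 12:15-13:00, 13:15-16:15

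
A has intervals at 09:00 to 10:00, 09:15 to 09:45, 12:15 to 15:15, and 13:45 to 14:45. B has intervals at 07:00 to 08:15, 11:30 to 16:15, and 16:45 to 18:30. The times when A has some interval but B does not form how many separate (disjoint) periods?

1

Merge the first list: 09:00-10:00, 12:15-15:15.
A \ B = 09:00-10:00.
That is 1 disjoint piece.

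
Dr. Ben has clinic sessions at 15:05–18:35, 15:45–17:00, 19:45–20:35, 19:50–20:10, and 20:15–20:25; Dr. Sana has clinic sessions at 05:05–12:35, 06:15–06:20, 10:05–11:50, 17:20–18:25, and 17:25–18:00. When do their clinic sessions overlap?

Merge the first list: 15:05-18:35, 19:45-20:35.
Merge the second list: 05:05-12:35, 17:20-18:25.
15:05-18:35 meets the second set on 17:20-18:25.
19:45-20:35: no overlap with the second set.

17:20-18:25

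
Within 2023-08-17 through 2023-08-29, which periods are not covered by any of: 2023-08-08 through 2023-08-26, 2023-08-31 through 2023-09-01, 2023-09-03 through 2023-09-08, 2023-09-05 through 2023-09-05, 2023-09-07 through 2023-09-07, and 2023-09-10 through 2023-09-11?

The merged coverage is 2023-08-08 through 2023-08-26, 2023-08-31 through 2023-09-01, 2023-09-03 through 2023-09-08, 2023-09-10 through 2023-09-11.
Uncovered inside 2023-08-17 through 2023-08-29: 2023-08-27 through 2023-08-29.

2023-08-27 through 2023-08-29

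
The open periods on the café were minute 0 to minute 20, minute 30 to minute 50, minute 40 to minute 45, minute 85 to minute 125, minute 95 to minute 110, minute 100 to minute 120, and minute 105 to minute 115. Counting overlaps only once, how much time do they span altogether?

Merged: minute 0 to minute 20, minute 30 to minute 50, minute 85 to minute 125.
Lengths: 20 minutes + 20 minutes + 40 minutes = 80 minutes.

80 minutes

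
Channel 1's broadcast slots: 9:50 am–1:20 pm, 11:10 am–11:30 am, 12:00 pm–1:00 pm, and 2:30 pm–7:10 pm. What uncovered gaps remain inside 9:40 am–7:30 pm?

The merged coverage is 9:50 am–1:20 pm, 2:30 pm–7:10 pm.
Complement within 9:40 am–7:30 pm: 9:40 am–9:50 am, 1:20 pm–2:30 pm, 7:10 pm–7:30 pm.

9:40 am–9:50 am, 1:20 pm–2:30 pm, 7:10 pm–7:30 pm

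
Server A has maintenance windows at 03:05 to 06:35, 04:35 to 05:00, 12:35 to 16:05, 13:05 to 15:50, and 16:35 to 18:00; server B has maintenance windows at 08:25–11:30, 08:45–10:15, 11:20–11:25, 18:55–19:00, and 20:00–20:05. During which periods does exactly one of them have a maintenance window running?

Merge the first list: 03:05–06:35, 12:35–16:05, 16:35–18:00.
Merge the second list: 08:25–11:30, 18:55–19:00, 20:00–20:05.
A \ B = 03:05–06:35, 12:35–16:05, 16:35–18:00.
B \ A = 08:25–11:30, 18:55–19:00, 20:00–20:05.
Union of the two gives the symmetric difference.

03:05–06:35, 08:25–11:30, 12:35–16:05, 16:35–18:00, 18:55–19:00, 20:00–20:05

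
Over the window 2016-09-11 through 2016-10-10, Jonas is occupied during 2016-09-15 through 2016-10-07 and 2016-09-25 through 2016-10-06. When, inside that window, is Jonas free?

Covered (merged): 2016-09-15 through 2016-10-07.
Uncovered inside 2016-09-11 through 2016-10-10: 2016-09-11 through 2016-09-14, 2016-10-08 through 2016-10-10.

2016-09-11 through 2016-09-14, 2016-10-08 through 2016-10-10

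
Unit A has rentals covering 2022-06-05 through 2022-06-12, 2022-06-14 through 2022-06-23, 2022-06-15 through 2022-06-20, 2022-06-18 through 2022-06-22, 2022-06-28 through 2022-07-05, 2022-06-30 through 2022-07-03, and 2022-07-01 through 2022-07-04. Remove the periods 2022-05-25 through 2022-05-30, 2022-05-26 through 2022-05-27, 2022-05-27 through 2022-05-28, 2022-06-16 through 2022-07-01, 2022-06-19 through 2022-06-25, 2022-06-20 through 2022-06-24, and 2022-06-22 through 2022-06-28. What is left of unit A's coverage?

2022-06-05 through 2022-06-12, 2022-06-14 through 2022-06-15, 2022-07-02 through 2022-07-05

A, merged: 2022-06-05 through 2022-06-12, 2022-06-14 through 2022-06-23, 2022-06-28 through 2022-07-05.
B, merged: 2022-05-25 through 2022-05-30, 2022-06-16 through 2022-07-01.
2022-06-05 through 2022-06-12 is untouched.
2022-06-14 through 2022-06-23 with B removed leaves 2022-06-14 through 2022-06-15.
2022-06-28 through 2022-07-05 with B removed leaves 2022-07-02 through 2022-07-05.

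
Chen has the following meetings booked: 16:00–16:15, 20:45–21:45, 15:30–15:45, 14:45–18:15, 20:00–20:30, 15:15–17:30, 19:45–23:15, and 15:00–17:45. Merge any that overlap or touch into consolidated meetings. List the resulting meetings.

14:45–18:15, 19:45–23:15

Sort by start: 14:45–18:15, 15:00–17:45, 15:15–17:30, 15:30–15:45, 16:00–16:15, 19:45–23:15, 20:00–20:30, 20:45–21:45.
15:00–17:45 overlaps/touches 14:45–18:15 → extend to 14:45–18:15.
15:15–17:30 overlaps/touches 14:45–18:15 → extend to 14:45–18:15.
15:30–15:45 overlaps/touches 14:45–18:15 → extend to 14:45–18:15.
16:00–16:15 overlaps/touches 14:45–18:15 → extend to 14:45–18:15.
19:45–23:15 is disjoint → start new block.
20:00–20:30 overlaps/touches 19:45–23:15 → extend to 19:45–23:15.
20:45–21:45 overlaps/touches 19:45–23:15 → extend to 19:45–23:15.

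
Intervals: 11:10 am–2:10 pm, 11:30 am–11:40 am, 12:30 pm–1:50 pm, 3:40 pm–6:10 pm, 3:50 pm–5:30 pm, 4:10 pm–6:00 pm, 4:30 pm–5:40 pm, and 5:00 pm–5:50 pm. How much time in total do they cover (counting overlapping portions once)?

5 h 30 min

Merged: 11:10 am–2:10 pm, 3:40 pm–6:10 pm.
Lengths: 3 h + 2 h 30 min = 5 h 30 min.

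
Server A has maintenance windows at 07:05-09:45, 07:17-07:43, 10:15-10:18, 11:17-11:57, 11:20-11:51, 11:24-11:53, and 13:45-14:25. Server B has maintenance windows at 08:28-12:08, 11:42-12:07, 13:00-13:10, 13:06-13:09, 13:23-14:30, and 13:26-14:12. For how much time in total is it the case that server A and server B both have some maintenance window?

2 h 40 min

First set merges to 07:05–09:45, 10:15–10:18, 11:17–11:57, 13:45–14:25.
Second set merges to 08:28–12:08, 13:00–13:10, 13:23–14:30.
A ∩ B = 08:28–09:45, 10:15–10:18, 11:17–11:57, 13:45–14:25.
Total: 1 h 17 min + 3 min + 40 min + 40 min = 2 h 40 min.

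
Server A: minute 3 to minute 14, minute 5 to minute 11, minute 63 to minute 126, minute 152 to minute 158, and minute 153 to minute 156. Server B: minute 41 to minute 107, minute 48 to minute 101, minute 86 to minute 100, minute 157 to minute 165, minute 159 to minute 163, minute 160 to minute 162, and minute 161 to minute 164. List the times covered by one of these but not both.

minute 3 to minute 14, minute 41 to minute 63, minute 107 to minute 126, minute 152 to minute 157, minute 158 to minute 165

First set merges to minute 3 to minute 14, minute 63 to minute 126, minute 152 to minute 158.
Second set merges to minute 41 to minute 107, minute 157 to minute 165.
A but not B: minute 3 to minute 14, minute 107 to minute 126, minute 152 to minute 157.
B but not A: minute 41 to minute 63, minute 158 to minute 165.
Combining gives A △ B.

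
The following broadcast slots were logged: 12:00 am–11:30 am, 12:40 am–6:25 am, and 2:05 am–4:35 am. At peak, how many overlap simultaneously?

3

At 2:05 am, 3 of the intervals are simultaneously active.
No point has more.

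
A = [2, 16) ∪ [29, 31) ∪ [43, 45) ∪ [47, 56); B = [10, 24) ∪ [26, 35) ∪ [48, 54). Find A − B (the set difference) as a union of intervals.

[2, 16) with B removed leaves [2, 10).
[29, 31) lies entirely inside B → drops out.
[43, 45) is untouched.
[47, 56) with B removed leaves [47, 48), [54, 56).

[2, 10) ∪ [43, 45) ∪ [47, 48) ∪ [54, 56)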